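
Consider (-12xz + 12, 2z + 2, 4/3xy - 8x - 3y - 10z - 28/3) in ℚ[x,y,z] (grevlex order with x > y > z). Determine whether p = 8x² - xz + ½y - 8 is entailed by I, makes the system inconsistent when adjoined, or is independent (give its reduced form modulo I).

8x² - xz + ½y - 8 lies in I (it reduces to 0).

First compute the reduced Gröbner basis of I by Buchberger's algorithm.
f_1 = -12xz + 12, LT = xz.
f_2 = 2z + 2, LT = z.
f_3 = 4/3xy - 8x - 3y - 10z - 28/3, LT = xy.

S(f_1,f_2): lcm = xz. S = -x - 1.
  reduce S modulo (f_1, f_2, f_3):
  remainder -x - 1 ≠ 0; add h_4 = -x - 1 to the basis.

S(f_1,f_3): lcm = xyz. S = 6xz + 9/4yz + 15/2z² - y + 7z.
  reduce S modulo (f_1, f_2, f_3, h_4):
  remainder -13/4y + 13/2 ≠ 0; add h_5 = -13/4y + 13/2 to the basis.

The other S-polynomials (S(f_2,f_3), S(f_1,h_4), S(f_2,h_4), S(f_3,h_4), S(f_1,h_5), S(f_2,h_5), S(f_3,h_5), S(h_4,h_5)) all reduce to 0 modulo the current basis, so we have a Gröbner basis.
Inter-reduce: drop elements whose leading term is divisible by another's, tail-reduce, and make monic.
Reduced Gröbner basis: {x + 1, y - 2, z + 1}.
Label its elements g_1 = x + 1, g_2 = y - 2, g_3 = z + 1.

Reduce p = 8x² - xz + ½y - 8 modulo G:
  leading term x²: subtract (8x)·g_1 from 8x² - xz + ½y - 8 → -xz - 8x + ½y - 8
  leading term xz: subtract (-z)·g_1 from -xz - 8x + ½y - 8 → -8x + ½y + z - 8
  leading term x: subtract (-8)·g_1 from -8x + ½y + z - 8 → ½y + z
  leading term y: subtract (½)·g_2 from ½y + z → z + 1
  leading term z: subtract (1)·g_3 from z + 1 → 0
  normal form = 0.
Since the normal form is 0, p ∈ I.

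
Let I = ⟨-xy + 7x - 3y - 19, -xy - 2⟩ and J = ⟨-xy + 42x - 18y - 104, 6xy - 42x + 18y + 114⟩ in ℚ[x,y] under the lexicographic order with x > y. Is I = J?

Yes, the ideals are equal.

For a fixed monomial order, each ideal has a unique reduced Gröbner basis; comparing bases decides equality.
Buchberger on the first generating set:
f_1 = -xy + 7x - 3y - 19, LT = xy.
f_2 = -xy - 2, LT = xy.

S(f_1,f_2): lcm = xy. S = -7x + 3y + 17.
  leading term x: no divisor's leading term divides it; move -7x to the remainder.
  leading term y: no divisor's leading term divides it; move 3y to the remainder.
  leading term 1: no divisor's leading term divides it; move 17 to the remainder.
  remainder -7x + 3y + 17 ≠ 0; add g_3 = -7x + 3y + 17 to the basis.

S(f_1,g_3): lcm = xy. S = -7x + 3/7y² + 38/7y + 19.
  leading term x: subtract (1)·g_3 from -7x + 3/7y² + 38/7y + 19 → 3/7y² + 17/7y + 2
  leading term y²: no divisor's leading term divides it; move 3/7y² to the remainder.
  leading term y: no divisor's leading term divides it; move 17/7y to the remainder.
  leading term 1: no divisor's leading term divides it; move 2 to the remainder.
  remainder 3/7y² + 17/7y + 2 ≠ 0; add g_4 = 3/7y² + 17/7y + 2 to the basis.

The other S-polynomials (S(f_2,g_3), S(f_1,g_4), S(f_2,g_4), S(g_3,g_4)) all reduce to 0 modulo the current basis, so we have a Gröbner basis.
Inter-reduce: drop elements whose leading term is divisible by another's, tail-reduce, and make monic.
Reduced Gröbner basis: {x - 3/7y - 17/7, y² + 17/3y + 14/3}.

Buchberger on the second generating set:
h_1 = -xy + 42x - 18y - 104, LT = xy.
h_2 = 6xy - 42x + 18y + 114, LT = xy.

S(h_1,h_2): lcm = xy. S = -35x + 15y + 85.
  leading term x: no divisor's leading term divides it; move -35x to the remainder.
  leading term y: no divisor's leading term divides it; move 15y to the remainder.
  leading term 1: no divisor's leading term divides it; move 85 to the remainder.
  remainder -35x + 15y + 85 ≠ 0; add k_3 = -35x + 15y + 85 to the basis.

S(h_1,k_3): lcm = xy. S = -42x + 3/7y² + 143/7y + 104.
  leading term x: subtract (6/5)·k_3 from -42x + 3/7y² + 143/7y + 104 → 3/7y² + 17/7y + 2
  leading term y²: no divisor's leading term divides it; move 3/7y² to the remainder.
  leading term y: no divisor's leading term divides it; move 17/7y to the remainder.
  leading term 1: no divisor's leading term divides it; move 2 to the remainder.
  remainder 3/7y² + 17/7y + 2 ≠ 0; add k_4 = 3/7y² + 17/7y + 2 to the basis.

The other S-polynomials (S(h_2,k_3), S(h_1,k_4), S(h_2,k_4), S(k_3,k_4)) all reduce to 0 modulo the current basis, so we have a Gröbner basis.
Inter-reduce: drop elements whose leading term is divisible by another's, tail-reduce, and make monic.
Reduced Gröbner basis: {x - 3/7y - 17/7, y² + 17/3y + 14/3}.

The two bases agree; hence the ideals are identical.
The choice of monomial ordering does not affect the verdict — as long as both bases are computed under the same ordering, their equality decides ideal equality.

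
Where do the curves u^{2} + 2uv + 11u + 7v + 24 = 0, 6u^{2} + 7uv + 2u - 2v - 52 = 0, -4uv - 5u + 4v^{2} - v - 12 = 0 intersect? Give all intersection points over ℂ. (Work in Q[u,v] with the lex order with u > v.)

Compute a lex Gröbner basis by Buchberger's algorithm.
f_1 = u^{2} + 2uv + 11u + 7v + 24, LT = u^{2}.
f_2 = 6u^{2} + 7uv + 2u - 2v - 52, LT = u^{2}.
f_3 = -4uv - 5u + 4v^{2} - v - 12, LT = uv.

S(f_1,f_2): lcm = u^{2}. S = \tfrac{5}{6}uv + \tfrac{32}{3}u + \tfrac{22}{3}v + \tfrac{98}{3}.
  leading term uv: subtract (-\tfrac{5}{24})·f_3 from \tfrac{5}{6}uv + \tfrac{32}{3}u + \tfrac{22}{3}v + \tfrac{98}{3} → \tfrac{77}{8}u + \tfrac{5}{6}v^{2} + \tfrac{57}{8}v + \tfrac{181}{6}
  leading term u: no divisor's leading term divides it; move \tfrac{77}{8}u to the remainder.
  leading term v^{2}: no divisor's leading term divides it; move \tfrac{5}{6}v^{2} to the remainder.
  leading term v: no divisor's leading term divides it; move \tfrac{57}{8}v to the remainder.
  leading term 1: no divisor's leading term divides it; move \tfrac{181}{6} to the remainder.
  remainder \tfrac{77}{8}u + \tfrac{5}{6}v^{2} + \tfrac{57}{8}v + \tfrac{181}{6} ≠ 0; add h_4 = \tfrac{77}{8}u + \tfrac{5}{6}v^{2} + \tfrac{57}{8}v + \tfrac{181}{6} to the basis.

S(f_1,f_3): lcm = u^{2}v. S = -\tfrac{5}{4}u^{2} + 3uv^{2} + \tfrac{43}{4}uv - 3u + 7v^{2} + 24v.
  leading term u^{2}: subtract (-\tfrac{5}{4})·f_1 from -\tfrac{5}{4}u^{2} + 3uv^{2} + \tfrac{43}{4}uv - 3u + 7v^{2} + 24v → 3uv^{2} + \tfrac{53}{4}uv + \tfrac{43}{4}u + 7v^{2} + \tfrac{131}{4}v + 30
  leading term uv^{2}: subtract (-\tfrac{3}{4}v)·f_3 from 3uv^{2} + \tfrac{53}{4}uv + \tfrac{43}{4}u + 7v^{2} + \tfrac{131}{4}v + 30 → \tfrac{19}{2}uv + \tfrac{43}{4}u + 3v^{3} + \tfrac{25}{4}v^{2} + \tfrac{95}{4}v + 30
  leading term uv: subtract (-\tfrac{19}{8})·f_3 from \tfrac{19}{2}uv + \tfrac{43}{4}u + 3v^{3} + \tfrac{25}{4}v^{2} + \tfrac{95}{4}v + 30 → -\tfrac{9}{8}u + 3v^{3} + \tfrac{63}{4}v^{2} + \tfrac{171}{8}v + \tfrac{3}{2}
  leading term u: subtract (-\tfrac{9}{77})·h_4 from -\tfrac{9}{8}u + 3v^{3} + \tfrac{63}{4}v^{2} + \tfrac{171}{8}v + \tfrac{3}{2} → 3v^{3} + \tfrac{4881}{308}v^{2} + \tfrac{1710}{77}v + \tfrac{387}{77}
  leading term v^{3}: no divisor's leading term divides it; move 3v^{3} to the remainder.
  leading term v^{2}: no divisor's leading term divides it; move \tfrac{4881}{308}v^{2} to the remainder.
  leading term v: no divisor's leading term divides it; move \tfrac{1710}{77}v to the remainder.
  leading term 1: no divisor's leading term divides it; move \tfrac{387}{77} to the remainder.
  remainder 3v^{3} + \tfrac{4881}{308}v^{2} + \tfrac{1710}{77}v + \tfrac{387}{77} ≠ 0; add h_5 = 3v^{3} + \tfrac{4881}{308}v^{2} + \tfrac{1710}{77}v + \tfrac{387}{77} to the basis.

S(f_2,f_3): lcm = u^{2}v. S = -\tfrac{5}{4}u^{2} + \tfrac{13}{6}uv^{2} + \tfrac{1}{12}uv - 3u - \tfrac{1}{3}v^{2} - \tfrac{26}{3}v.
  leading term u^{2}: subtract (-\tfrac{5}{4})·f_1 from -\tfrac{5}{4}u^{2} + \tfrac{13}{6}uv^{2} + \tfrac{1}{12}uv - 3u - \tfrac{1}{3}v^{2} - \tfrac{26}{3}v → \tfrac{13}{6}uv^{2} + \tfrac{31}{12}uv + \tfrac{43}{4}u - \tfrac{1}{3}v^{2} + \tfrac{1}{12}v + 30
  leading term uv^{2}: subtract (-\tfrac{13}{24}v)·f_3 from \tfrac{13}{6}uv^{2} + \tfrac{31}{12}uv + \tfrac{43}{4}u - \tfrac{1}{3}v^{2} + \tfrac{1}{12}v + 30 → -\tfrac{1}{8}uv + \tfrac{43}{4}u + \tfrac{13}{6}v^{3} - \tfrac{7}{8}v^{2} - \tfrac{77}{12}v + 30
  leading term uv: subtract (\tfrac{1}{32})·f_3 from -\tfrac{1}{8}uv + \tfrac{43}{4}u + \tfrac{13}{6}v^{3} - \tfrac{7}{8}v^{2} - \tfrac{77}{12}v + 30 → \tfrac{349}{32}u + \tfrac{13}{6}v^{3} - v^{2} - \tfrac{613}{96}v + \tfrac{243}{8}
  leading term u: subtract (\tfrac{349}{308})·h_4 from \tfrac{349}{32}u + \tfrac{13}{6}v^{3} - v^{2} - \tfrac{613}{96}v + \tfrac{243}{8} → \tfrac{13}{6}v^{3} - \tfrac{3593}{1848}v^{2} - \tfrac{3340}{231}v - \tfrac{1759}{462}
  leading term v^{3}: subtract (\tfrac{13}{18})·h_5 from \tfrac{13}{6}v^{3} - \tfrac{3593}{1848}v^{2} - \tfrac{3340}{231}v - \tfrac{1759}{462} → -\tfrac{1031}{77}v^{2} - \tfrac{7045}{231}v - \tfrac{1718}{231}
  leading term v^{2}: no divisor's leading term divides it; move -\tfrac{1031}{77}v^{2} to the remainder.
  leading term v: no divisor's leading term divides it; move -\tfrac{7045}{231}v to the remainder.
  leading term 1: no divisor's leading term divides it; move -\tfrac{1718}{231} to the remainder.
  remainder -\tfrac{1031}{77}v^{2} - \tfrac{7045}{231}v - \tfrac{1718}{231} ≠ 0; add h_6 = -\tfrac{1031}{77}v^{2} - \tfrac{7045}{231}v - \tfrac{1718}{231} to the basis.

S(f_1,h_4): lcm = u^{2}. S = -\tfrac{20}{231}uv^{2} + \tfrac{97}{77}uv + \tfrac{1817}{231}u + 7v + 24.
  leading term uv^{2}: subtract (\tfrac{5}{231}v)·f_3 from -\tfrac{20}{231}uv^{2} + \tfrac{97}{77}uv + \tfrac{1817}{231}u + 7v + 24 → \tfrac{316}{231}uv + \tfrac{1817}{231}u - \tfrac{20}{231}v^{3} + \tfrac{5}{231}v^{2} + \tfrac{559}{77}v + 24
  leading term uv: subtract (-\tfrac{79}{231})·f_3 from \tfrac{316}{231}uv + \tfrac{1817}{231}u - \tfrac{20}{231}v^{3} + \tfrac{5}{231}v^{2} + \tfrac{559}{77}v + 24 → \tfrac{474}{77}u - \tfrac{20}{231}v^{3} + \tfrac{107}{77}v^{2} + \tfrac{1598}{231}v + \tfrac{1532}{77}
  leading term u: subtract (\tfrac{3792}{5929})·h_4 from \tfrac{474}{77}u - \tfrac{20}{231}v^{3} + \tfrac{107}{77}v^{2} + \tfrac{1598}{231}v + \tfrac{1532}{77} → -\tfrac{20}{231}v^{3} + \tfrac{5079}{5929}v^{2} + \tfrac{41992}{17787}v + \tfrac{3572}{5929}
  leading term v^{3}: subtract (-\tfrac{20}{693})·h_5 from -\tfrac{20}{231}v^{3} + \tfrac{5079}{5929}v^{2} + \tfrac{41992}{17787}v + \tfrac{3572}{5929} → \tfrac{23372}{17787}v^{2} + \tfrac{53392}{17787}v + \tfrac{4432}{5929}
  leading term v^{2}: subtract (-\tfrac{23372}{238161})·h_6 from \tfrac{23372}{17787}v^{2} + \tfrac{53392}{17787}v + \tfrac{4432}{5929} → \tfrac{6308}{714483}v + \tfrac{12616}{714483}
  leading term v: no divisor's leading term divides it; move \tfrac{6308}{714483}v to the remainder.
  leading term 1: no divisor's leading term divides it; move \tfrac{12616}{714483} to the remainder.
  remainder \tfrac{6308}{714483}v + \tfrac{12616}{714483} ≠ 0; add h_7 = \tfrac{6308}{714483}v + \tfrac{12616}{714483} to the basis.

The other S-polynomials (S(f_2,h_4), S(f_3,h_4), S(f_1,h_5), S(f_2,h_5), S(f_3,h_5), S(h_4,h_5), S(f_1,h_6), S(f_2,h_6), S(f_3,h_6), S(h_4,h_6), S(h_5,h_6), S(f_1,h_7), S(f_2,h_7), S(f_3,h_7), S(h_4,h_7), S(h_5,h_7), S(h_6,h_7)) all reduce to 0 modulo the current basis, so we have a Gröbner basis.
Inter-reduce: drop elements whose leading term is divisible by another's, tail-reduce, and make monic.
Reduced Gröbner basis: {u + 2, v + 2}.

From the last basis element, v + 2 = 0, so v takes values in {-2}. Each choice, substituted upward through the basis, yields the corresponding point(s) of the solution set.
  v = -2: the earlier basis element becomes u + 2 = 0, giving u = -2 — point (-2, -2).
Each listed point satisfies every original equation (direct substitution).

{(-2, -2)}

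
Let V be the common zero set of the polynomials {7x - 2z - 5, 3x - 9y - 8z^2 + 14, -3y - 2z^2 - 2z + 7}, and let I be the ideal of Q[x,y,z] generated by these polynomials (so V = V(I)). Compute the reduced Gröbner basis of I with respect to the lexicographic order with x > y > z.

f_1 = 7x - 2z - 5, LT = x.
f_2 = 3x - 9y - 8z^2 + 14, LT = x.
f_3 = -3y - 2z^2 - 2z + 7, LT = y.

S(f_1,f_2): lcm = x. S = 3y + 8/3z^2 - 2/7z - 113/21.
  reduce S modulo (f_1, f_2, f_3):
  remainder 2/3z^2 - 16/7z + 34/21 ≠ 0; add g_4 = 2/3z^2 - 16/7z + 34/21 to the basis.

The other S-polynomials (S(f_1,f_3), S(f_2,f_3), S(f_1,g_4), S(f_2,g_4), S(f_3,g_4)) all reduce to 0 modulo the current basis, so we have a Gröbner basis.
Inter-reduce: drop elements whose leading term is divisible by another's, tail-reduce, and make monic.

G = {x - 2/7z - 5/7, y + 62/21z - 83/21, z^2 - 24/7z + 17/7}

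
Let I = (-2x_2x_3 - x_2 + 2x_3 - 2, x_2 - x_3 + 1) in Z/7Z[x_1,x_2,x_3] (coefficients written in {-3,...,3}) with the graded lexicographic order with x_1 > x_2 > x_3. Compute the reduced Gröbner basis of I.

G = {x_3^2 + 2x_3 - 3, x_2 - x_3 + 1}

f_1 = -2x_2x_3 - x_2 + 2x_3 - 2, LT = x_2x_3.
f_2 = x_2 - x_3 + 1, LT = x_2.

S(f_1,f_2): lcm = x_2x_3. S = x_3^2 - 3x_2 - 2x_3 + 1.
  leading term x_3^2: no divisor's leading term divides it; move x_3^2 to the remainder.
  leading term x_2: subtract (-3)·f_2 from -3x_2 - 2x_3 + 1 → 2x_3 - 3
  leading term x_3: no divisor's leading term divides it; move 2x_3 to the remainder.
  leading term 1: no divisor's leading term divides it; move -3 to the remainder.
  remainder x_3^2 + 2x_3 - 3 ≠ 0; add g_3 = x_3^2 + 2x_3 - 3 to the basis.

The other S-polynomials (S(f_1,g_3), S(f_2,g_3)) all reduce to 0 modulo the current basis, so we have a Gröbner basis.
Inter-reduce: drop elements whose leading term is divisible by another's, tail-reduce, and make monic.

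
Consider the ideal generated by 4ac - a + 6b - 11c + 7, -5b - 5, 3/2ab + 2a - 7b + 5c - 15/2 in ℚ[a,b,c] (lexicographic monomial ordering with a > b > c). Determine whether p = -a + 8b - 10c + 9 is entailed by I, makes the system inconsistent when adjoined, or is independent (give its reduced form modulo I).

-a + 8b - 10c + 9 lies in I (it reduces to 0).

First compute the reduced Gröbner basis of I by Buchberger's algorithm.
f_1 = 4ac - a + 6b - 11c + 7, LT = ac.
f_2 = -5b - 5, LT = b.
f_3 = 3/2ab + 2a - 7b + 5c - 15/2, LT = ab.

S(f_1,f_3): lcm = abc. S = -¼ab - 4/3ac + 3/2b² + 23/12bc + 7/4b - 10/3c² + 5c.
  reduce S modulo (f_1, f_2, f_3):
  remainder -1/12a - 10/3c² - 7/12c + 1/12 ≠ 0; add h_4 = -1/12a - 10/3c² - 7/12c + 1/12 to the basis.

S(f_2,f_3): lcm = ab. S = -⅓a + 14/3b - 10/3c + 5.
  reduce S modulo (f_1, f_2, f_3, h_4):
  remainder 40/3c² - c ≠ 0; add h_5 = 40/3c² - c to the basis.

The other S-polynomials (S(f_1,f_2), S(f_1,h_4), S(f_2,h_4), S(f_3,h_4), S(f_1,h_5), S(f_2,h_5), S(f_3,h_5), S(h_4,h_5)) all reduce to 0 modulo the current basis, so we have a Gröbner basis.
Inter-reduce: drop elements whose leading term is divisible by another's, tail-reduce, and make monic.
Reduced Gröbner basis: {a + 10c - 1, b + 1, c² - 3/40c}.
Label its elements g_1 = a + 10c - 1, g_2 = b + 1, g_3 = c² - 3/40c.

Reduce p = -a + 8b - 10c + 9 modulo G:
  leading term a: subtract (-1)·g_1 from -a + 8b - 10c + 9 → 8b + 8
  leading term b: subtract (8)·g_2 from 8b + 8 → 0
  normal form = 0.
Since the normal form is 0, p ∈ I.

Ideal membership is decidable via reduction modulo a Gröbner basis.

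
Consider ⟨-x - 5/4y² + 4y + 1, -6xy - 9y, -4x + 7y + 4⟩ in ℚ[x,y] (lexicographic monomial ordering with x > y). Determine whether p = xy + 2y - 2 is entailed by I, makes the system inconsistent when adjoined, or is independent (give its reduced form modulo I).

Adjoining xy + 2y - 2 makes the ideal the whole ring: the system is inconsistent.

First compute the reduced Gröbner basis of I by Buchberger's algorithm.
f_1 = -x - 5/4y² + 4y + 1, LT = x.
f_2 = -6xy - 9y, LT = xy.
f_3 = -4x + 7y + 4, LT = x.

S(f_1,f_2): lcm = xy. S = 5/4y³ - 4y² - 5/2y.
  reduce S modulo (f_1, f_2, f_3):
  remainder 5/4y³ - 4y² - 5/2y ≠ 0; add h_4 = 5/4y³ - 4y² - 5/2y to the basis.

S(f_1,f_3): lcm = x. S = 5/4y² - 9/4y.
  reduce S modulo (f_1, f_2, f_3, h_4):
  remainder 5/4y² - 9/4y ≠ 0; add h_5 = 5/4y² - 9/4y to the basis.

S(f_2,f_3): lcm = xy. S = 7/4y² + 5/2y.
  reduce S modulo (f_1, f_2, f_3, h_4, h_5):
  remainder 113/20y ≠ 0; add h_6 = 113/20y to the basis.

The other S-polynomials (S(f_1,h_4), S(f_2,h_4), S(f_3,h_4), S(f_1,h_5), S(f_2,h_5), S(f_3,h_5), S(h_4,h_5), S(f_1,h_6), S(f_2,h_6), S(f_3,h_6), S(h_4,h_6), S(h_5,h_6)) all reduce to 0 modulo the current basis, so we have a Gröbner basis.
Inter-reduce: drop elements whose leading term is divisible by another's, tail-reduce, and make monic.
Reduced Gröbner basis: {x - 1, y}.
Label its elements g_1 = x - 1, g_2 = y.

Reduce p = xy + 2y - 2 modulo G:
  leading term xy: subtract (y)·g_1 from xy + 2y - 2 → 3y - 2
  leading term y: subtract (3)·g_2 from 3y - 2 → -2
  leading term 1: no divisor's leading term divides it; move -2 to the remainder.
  normal form = -2.
The normal form is nonzero, so p ∉ I. Since p minus its normal form lies in I, I + (p) = I + (r) where r = -2; decide whether this ideal is the whole ring.
Here r = -2 is a nonzero constant, hence a unit: 1 ∈ I + (p), the Gröbner basis of I + (p) is {1}, and the enlarged system has no common solution — adjoining p is inconsistent.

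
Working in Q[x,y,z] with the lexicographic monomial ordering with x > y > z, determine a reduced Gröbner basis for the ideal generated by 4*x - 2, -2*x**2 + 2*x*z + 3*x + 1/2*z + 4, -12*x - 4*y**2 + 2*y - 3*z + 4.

f_1 = 4*x - 2, LT = x.
f_2 = -2*x**2 + 2*x*z + 3*x + 1/2*z + 4, LT = x**2.
f_3 = -12*x - 4*y**2 + 2*y - 3*z + 4, LT = x.

S(f_1,f_2): lcm = x**2. S = x*z + x + 1/4*z + 2.
  leading term x*z: subtract (1/4*z)·f_1 from x*z + x + 1/4*z + 2 → x + 3/4*z + 2
  leading term x: subtract (1/4)·f_1 from x + 3/4*z + 2 → 3/4*z + 5/2
  leading term z: no divisor's leading term divides it; move 3/4*z to the remainder.
  leading term 1: no divisor's leading term divides it; move 5/2 to the remainder.
  remainder 3/4*z + 5/2 ≠ 0; add g_4 = 3/4*z + 5/2 to the basis.

S(f_1,f_3): lcm = x. S = -1/3*y**2 + 1/6*y - 1/4*z - 1/6.
  leading term y**2: no divisor's leading term divides it; move -1/3*y**2 to the remainder.
  leading term y: no divisor's leading term divides it; move 1/6*y to the remainder.
  leading term z: subtract (-1/3)·g_4 from -1/4*z - 1/6 → 2/3
  leading term 1: no divisor's leading term divides it; move 2/3 to the remainder.
  remainder -1/3*y**2 + 1/6*y + 2/3 ≠ 0; add g_5 = -1/3*y**2 + 1/6*y + 2/3 to the basis.

The other S-polynomials (S(f_2,f_3), S(f_1,g_4), S(f_2,g_4), S(f_3,g_4), S(f_1,g_5), S(f_2,g_5), S(f_3,g_5), S(g_4,g_5)) all reduce to 0 modulo the current basis, so we have a Gröbner basis.
Inter-reduce: drop elements whose leading term is divisible by another's, tail-reduce, and make monic.

G = {x - 1/2, y**2 - 1/2*y - 2, z + 10/3}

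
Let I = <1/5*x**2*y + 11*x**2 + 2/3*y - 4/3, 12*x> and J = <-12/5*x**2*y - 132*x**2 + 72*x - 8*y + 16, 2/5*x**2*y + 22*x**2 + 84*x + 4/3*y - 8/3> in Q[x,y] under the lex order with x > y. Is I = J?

Yes, the ideals are equal.

Since reduced Gröbner bases are canonical representatives of ideals under a given ordering, it suffices to compute and compare them.
Buchberger on the first generating set:
f_1 = 1/5*x**2*y + 11*x**2 + 2/3*y - 4/3, LT = x**2*y.
f_2 = 12*x, LT = x.

S(f_1,f_2): lcm = x**2*y. S = 55*x**2 + 10/3*y - 20/3.
  reduce S modulo (f_1, f_2):
  remainder 10/3*y - 20/3 ≠ 0; add g_3 = 10/3*y - 20/3 to the basis.

The other S-polynomials (S(f_1,g_3), S(f_2,g_3)) all reduce to 0 modulo the current basis, so we have a Gröbner basis.
Inter-reduce: drop elements whose leading term is divisible by another's, tail-reduce, and make monic.
Reduced Gröbner basis: {x, y - 2}.

Buchberger on the second generating set:
h_1 = -12/5*x**2*y - 132*x**2 + 72*x - 8*y + 16, LT = x**2*y.
h_2 = 2/5*x**2*y + 22*x**2 + 84*x + 4/3*y - 8/3, LT = x**2*y.

S(h_1,h_2): lcm = x**2*y. S = -240*x.
  reduce S modulo (h_1, h_2):
  remainder -240*x ≠ 0; add k_3 = -240*x to the basis.

S(h_1,k_3): lcm = x**2*y. S = 55*x**2 - 30*x + 10/3*y - 20/3.
  reduce S modulo (h_1, h_2, k_3):
  remainder 10/3*y - 20/3 ≠ 0; add k_4 = 10/3*y - 20/3 to the basis.

The other S-polynomials (S(h_2,k_3), S(h_1,k_4), S(h_2,k_4), S(k_3,k_4)) all reduce to 0 modulo the current basis, so we have a Gröbner basis.
Inter-reduce: drop elements whose leading term is divisible by another's, tail-reduce, and make monic.
Reduced Gröbner basis: {x, y - 2}.

Same reduced basis, so the two generating sets span the same ideal.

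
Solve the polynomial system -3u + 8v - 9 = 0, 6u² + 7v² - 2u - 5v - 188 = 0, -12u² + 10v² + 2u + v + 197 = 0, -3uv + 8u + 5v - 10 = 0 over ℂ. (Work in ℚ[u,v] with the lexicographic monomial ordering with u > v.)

{(5, 3)}

Compute a lex Gröbner basis by Buchberger's algorithm.
f_1 = -3u + 8v - 9, LT = u.
f_2 = 6u² - 2u + 7v² - 5v - 188, LT = u².
f_3 = -12u² + 2u + 10v² + v + 197, LT = u².
f_4 = -3uv + 8u + 5v - 10, LT = uv.

S(f_1,f_2): lcm = u². S = -8/3uv + 10/3u - 7/6v² + ⅚v + 94/3.
  reduce S modulo (f_1, f_2, f_3, f_4):
  remainder -149/18v² + 319/18v + 64/3 ≠ 0; add h_5 = -149/18v² + 319/18v + 64/3 to the basis.

S(f_1,f_3): lcm = u². S = -8/3uv + 19/6u + ⅚v² + 1/12v + 197/12.
  reduce S modulo (f_1, f_2, f_3, f_4, h_5):
  remainder 16561/5364v - 16561/1788 ≠ 0; add h_6 = 16561/5364v - 16561/1788 to the basis.

The other S-polynomials (S(f_1,f_4), S(f_2,f_3), S(f_2,f_4), S(f_3,f_4), S(f_1,h_5), S(f_2,h_5), S(f_3,h_5), S(f_4,h_5), S(f_1,h_6), S(f_2,h_6), S(f_3,h_6), S(f_4,h_6), S(h_5,h_6)) all reduce to 0 modulo the current basis, so we have a Gröbner basis.
Inter-reduce: drop elements whose leading term is divisible by another's, tail-reduce, and make monic.
Reduced Gröbner basis: {u - 5, v - 3}.

Elimination: the polynomial v - 3 lies in the elimination ideal for v, so v ∈ {3}. For each such v, the remaining basis elements (now univariate) give the rest of the solution.
  v = 3: the earlier basis element becomes u - 5 = 0, giving u = 5 — point (5, 3).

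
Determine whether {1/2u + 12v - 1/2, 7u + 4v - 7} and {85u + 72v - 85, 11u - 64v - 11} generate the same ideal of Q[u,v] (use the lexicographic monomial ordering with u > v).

Yes, the ideals are equal.

Two ideals are equal iff their reduced Gröbner bases coincide (the reduced basis is unique for a fixed ordering).
Buchberger on the first generating set:
f_1 = 1/2u + 12v - 1/2, LT = u.
f_2 = 7u + 4v - 7, LT = u.

S(f_1,f_2): lcm = u. S = 164/7v.
  reduce S modulo (f_1, f_2):
  remainder 164/7v ≠ 0; add g_3 = 164/7v to the basis.

The other S-polynomials (S(f_1,g_3), S(f_2,g_3)) all reduce to 0 modulo the current basis, so we have a Gröbner basis.
Inter-reduce: drop elements whose leading term is divisible by another's, tail-reduce, and make monic.
Reduced Gröbner basis: {u - 1, v}.

Buchberger on the second generating set:
h_1 = 85u + 72v - 85, LT = u.
h_2 = 11u - 64v - 11, LT = u.

S(h_1,h_2): lcm = u. S = 6232/935v.
  reduce S modulo (h_1, h_2):
  remainder 6232/935v ≠ 0; add k_3 = 6232/935v to the basis.

The other S-polynomials (S(h_1,k_3), S(h_2,k_3)) all reduce to 0 modulo the current basis, so we have a Gröbner basis.
Inter-reduce: drop elements whose leading term is divisible by another's, tail-reduce, and make monic.
Reduced Gröbner basis: {u - 1, v}.

These coincide, so the ideals are equal.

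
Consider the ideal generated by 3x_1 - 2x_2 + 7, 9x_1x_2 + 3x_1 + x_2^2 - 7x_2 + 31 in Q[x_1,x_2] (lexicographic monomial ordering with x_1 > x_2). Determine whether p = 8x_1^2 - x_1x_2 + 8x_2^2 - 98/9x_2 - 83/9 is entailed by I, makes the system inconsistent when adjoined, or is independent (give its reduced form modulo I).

First compute the reduced Gröbner basis of I by Buchberger's algorithm.
f_1 = 3x_1 - 2x_2 + 7, LT = x_1.
f_2 = 9x_1x_2 + 3x_1 + x_2^2 - 7x_2 + 31, LT = x_1x_2.

S(f_1,f_2): lcm = x_1x_2. S = -1/3x_1 - 7/9x_2^2 + 28/9x_2 - 31/9.
  leading term x_1: subtract (-1/9)·f_1 from -1/3x_1 - 7/9x_2^2 + 28/9x_2 - 31/9 → -7/9x_2^2 + 26/9x_2 - 8/3
  leading term x_2^2: no divisor's leading term divides it; move -7/9x_2^2 to the remainder.
  leading term x_2: no divisor's leading term divides it; move 26/9x_2 to the remainder.
  leading term 1: no divisor's leading term divides it; move -8/3 to the remainder.
  remainder -7/9x_2^2 + 26/9x_2 - 8/3 ≠ 0; add h_3 = -7/9x_2^2 + 26/9x_2 - 8/3 to the basis.

The other S-polynomials (S(f_1,h_3), S(f_2,h_3)) all reduce to 0 modulo the current basis, so we have a Gröbner basis.
Inter-reduce: drop elements whose leading term is divisible by another's, tail-reduce, and make monic.
Reduced Gröbner basis: {x_1 - 2/3x_2 + 7/3, x_2^2 - 26/7x_2 + 24/7}.
Label its elements g_1 = x_1 - 2/3x_2 + 7/3, g_2 = x_2^2 - 26/7x_2 + 24/7.

Reduce p = 8x_1^2 - x_1x_2 + 8x_2^2 - 98/9x_2 - 83/9 modulo G:
  leading term x_1^2: subtract (8x_1)·g_1 from 8x_1^2 - x_1x_2 + 8x_2^2 - 98/9x_2 - 83/9 → 13/3x_1x_2 - 56/3x_1 + 8x_2^2 - 98/9x_2 - 83/9
  leading term x_1x_2: subtract (13/3x_2)·g_1 from 13/3x_1x_2 - 56/3x_1 + 8x_2^2 - 98/9x_2 - 83/9 → -56/3x_1 + 98/9x_2^2 - 21x_2 - 83/9
  leading term x_1: subtract (-56/3)·g_1 from -56/3x_1 + 98/9x_2^2 - 21x_2 - 83/9 → 98/9x_2^2 - 301/9x_2 + 103/3
  leading term x_2^2: subtract (98/9)·g_2 from 98/9x_2^2 - 301/9x_2 + 103/3 → 7x_2 - 3
  leading term x_2: no divisor's leading term divides it; move 7x_2 to the remainder.
  leading term 1: no divisor's leading term divides it; move -3 to the remainder.
  normal form = 7x_2 - 3.
The normal form is nonzero, so p ∉ I. Since p minus its normal form lies in I, I + (p) = I + (r) where r = 7x_2 - 3; decide whether this ideal is the whole ring.
Run Buchberger on G together with r (pairs among the g_i already reduce to 0 since G is a Gröbner basis):
g_1 = x_1 - 2/3x_2 + 7/3, LT = x_1.
g_2 = x_2^2 - 26/7x_2 + 24/7, LT = x_2^2.
r = 7x_2 - 3, LT = x_2.

S(g_2,r): lcm = x_2^2. S = -23/7x_2 + 24/7.
  leading term x_2: subtract (-23/49)·r from -23/7x_2 + 24/7 → 99/49
  leading term 1: no divisor's leading term divides it; move 99/49 to the remainder.
  remainder 99/49 ≠ 0; add m_4 = 99/49 to the basis.

The other S-polynomials (S(g_1,g_2), S(g_1,r), S(g_1,m_4), S(g_2,m_4), S(r,m_4)) all reduce to 0 modulo the current basis, so we have a Gröbner basis.
Inter-reduce: drop elements whose leading term is divisible by another's, tail-reduce, and make monic.
Reduced Gröbner basis: {1}.
The reduced Gröbner basis of I + (p) is {1}: the ideal is the whole ring, so the enlarged system has no common solution — adjoining p is inconsistent.

Adjoining 8x_1^2 - x_1x_2 + 8x_2^2 - 98/9x_2 - 83/9 makes the ideal the whole ring: the system is inconsistent.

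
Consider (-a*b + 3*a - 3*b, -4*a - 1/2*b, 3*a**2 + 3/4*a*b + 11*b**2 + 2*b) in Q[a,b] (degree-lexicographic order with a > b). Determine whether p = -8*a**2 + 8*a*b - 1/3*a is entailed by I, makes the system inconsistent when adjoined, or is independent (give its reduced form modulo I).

-8*a**2 + 8*a*b - 1/3*a lies in I (it reduces to 0).

First compute the reduced Gröbner basis of I by Buchberger's algorithm.
f_1 = -a*b + 3*a - 3*b, LT = a*b.
f_2 = -4*a - 1/2*b, LT = a.
f_3 = 3*a**2 + 3/4*a*b + 11*b**2 + 2*b, LT = a**2.

S(f_1,f_2): lcm = a*b. S = -1/8*b**2 - 3*a + 3*b.
  reduce S modulo (f_1, f_2, f_3):
  remainder -1/8*b**2 + 27/8*b ≠ 0; add h_4 = -1/8*b**2 + 27/8*b to the basis.

S(f_1,f_3): lcm = a**2*b. S = -1/4*a*b**2 - 11/3*b**3 - 3*a**2 + 3*a*b - 2/3*b**2.
  reduce S modulo (f_1, f_2, f_3, h_4):
  remainder -171495/64*b ≠ 0; add h_5 = -171495/64*b to the basis.

The other S-polynomials (S(f_2,f_3), S(f_1,h_4), S(f_2,h_4), S(f_3,h_4), S(f_1,h_5), S(f_2,h_5), S(f_3,h_5), S(h_4,h_5)) all reduce to 0 modulo the current basis, so we have a Gröbner basis.
Inter-reduce: drop elements whose leading term is divisible by another's, tail-reduce, and make monic.
Reduced Gröbner basis: {a, b}.
Label its elements g_1 = a, g_2 = b.

Reduce p = -8*a**2 + 8*a*b - 1/3*a modulo G:
  leading term a**2: subtract (-8*a)·g_1 from -8*a**2 + 8*a*b - 1/3*a → 8*a*b - 1/3*a
  leading term a*b: subtract (8*b)·g_1 from 8*a*b - 1/3*a → -1/3*a
  leading term a: subtract (-1/3)·g_1 from -1/3*a → 0
  normal form = 0.
Since the normal form is 0, p ∈ I.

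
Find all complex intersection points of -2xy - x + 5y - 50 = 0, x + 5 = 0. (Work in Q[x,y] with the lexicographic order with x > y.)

Compute a lex Gröbner basis by Buchberger's algorithm.
f_1 = -2xy - x + 5y - 50, LT = xy.
f_2 = x + 5, LT = x.

S(f_1,f_2): lcm = xy. S = 1/2x - 15/2y + 25.
  leading term x: subtract (1/2)·f_2 from 1/2x - 15/2y + 25 → -15/2y + 45/2
  leading term y: no divisor's leading term divides it; move -15/2y to the remainder.
  leading term 1: no divisor's leading term divides it; move 45/2 to the remainder.
  remainder -15/2y + 45/2 ≠ 0; add h_3 = -15/2y + 45/2 to the basis.

The other S-polynomials (S(f_1,h_3), S(f_2,h_3)) all reduce to 0 modulo the current basis, so we have a Gröbner basis.
Inter-reduce: drop elements whose leading term is divisible by another's, tail-reduce, and make monic.
Reduced Gröbner basis: {x + 5, y - 3}.

A lex Gröbner basis eliminates variables successively. Here y - 3 depends only on y, with roots {3}; lifting each root through the earlier basis elements recovers the full solutions.
  y = 3: the earlier basis element becomes x + 5 = 0, giving x = -5 — point (-5, 3).

{(-5, 3)}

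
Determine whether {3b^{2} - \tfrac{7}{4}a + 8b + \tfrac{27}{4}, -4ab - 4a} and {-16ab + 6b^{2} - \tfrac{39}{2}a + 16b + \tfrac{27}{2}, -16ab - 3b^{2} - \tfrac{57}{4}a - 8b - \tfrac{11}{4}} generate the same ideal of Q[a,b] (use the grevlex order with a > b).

Two ideals are equal iff their reduced Gröbner bases coincide (the reduced basis is unique for a fixed ordering).
Buchberger on the first generating set:
f_1 = 3b^{2} - \tfrac{7}{4}a + 8b + \tfrac{27}{4}, LT = b^{2}.
f_2 = -4ab - 4a, LT = ab.

S(f_1,f_2): lcm = ab^{2}. S = -\tfrac{7}{12}a^{2} + \tfrac{5}{3}ab + \tfrac{9}{4}a.
  leading term a^{2}: no divisor's leading term divides it; move -\tfrac{7}{12}a^{2} to the remainder.
  leading term ab: subtract (-\tfrac{5}{12})·f_2 from \tfrac{5}{3}ab + \tfrac{9}{4}a → \tfrac{7}{12}a
  leading term a: no divisor's leading term divides it; move \tfrac{7}{12}a to the remainder.
  remainder -\tfrac{7}{12}a^{2} + \tfrac{7}{12}a ≠ 0; add g_3 = -\tfrac{7}{12}a^{2} + \tfrac{7}{12}a to the basis.

The other S-polynomials (S(f_1,g_3), S(f_2,g_3)) all reduce to 0 modulo the current basis, so we have a Gröbner basis.
Inter-reduce: drop elements whose leading term is divisible by another's, tail-reduce, and make monic.
Reduced Gröbner basis: {a^{2} - a, ab + a, b^{2} - \tfrac{7}{12}a + \tfrac{8}{3}b + \tfrac{9}{4}}.

Buchberger on the second generating set:
h_1 = -16ab + 6b^{2} - \tfrac{39}{2}a + 16b + \tfrac{27}{2}, LT = ab.
h_2 = -16ab - 3b^{2} - \tfrac{57}{4}a - 8b - \tfrac{11}{4}, LT = ab.

S(h_1,h_2): lcm = ab. S = -\tfrac{9}{16}b^{2} + \tfrac{21}{64}a - \tfrac{3}{2}b - \tfrac{65}{64}.
  leading term b^{2}: no divisor's leading term divides it; move -\tfrac{9}{16}b^{2} to the remainder.
  leading term a: no divisor's leading term divides it; move \tfrac{21}{64}a to the remainder.
  leading term b: no divisor's leading term divides it; move -\tfrac{3}{2}b to the remainder.
  leading term 1: no divisor's leading term divides it; move -\tfrac{65}{64} to the remainder.
  remainder -\tfrac{9}{16}b^{2} + \tfrac{21}{64}a - \tfrac{3}{2}b - \tfrac{65}{64} ≠ 0; add k_3 = -\tfrac{9}{16}b^{2} + \tfrac{21}{64}a - \tfrac{3}{2}b - \tfrac{65}{64} to the basis.

S(h_1,k_3): lcm = ab^{2}. S = -\tfrac{3}{8}b^{3} + \tfrac{7}{12}a^{2} - \tfrac{139}{96}ab - b^{2} - \tfrac{65}{36}a - \tfrac{27}{32}b.
  leading term b^{3}: subtract (\tfrac{2}{3}b)·k_3 from -\tfrac{3}{8}b^{3} + \tfrac{7}{12}a^{2} - \tfrac{139}{96}ab - b^{2} - \tfrac{65}{36}a - \tfrac{27}{32}b → \tfrac{7}{12}a^{2} - \tfrac{5}{3}ab - \tfrac{65}{36}a - \tfrac{1}{6}b
  leading term a^{2}: no divisor's leading term divides it; move \tfrac{7}{12}a^{2} to the remainder.
  leading term ab: subtract (\tfrac{5}{48})·h_1 from -\tfrac{5}{3}ab - \tfrac{65}{36}a - \tfrac{1}{6}b → -\tfrac{5}{8}b^{2} + \tfrac{65}{288}a - \tfrac{11}{6}b - \tfrac{45}{32}
  leading term b^{2}: subtract (\tfrac{10}{9})·k_3 from -\tfrac{5}{8}b^{2} + \tfrac{65}{288}a - \tfrac{11}{6}b - \tfrac{45}{32} → -\tfrac{5}{36}a - \tfrac{1}{6}b - \tfrac{5}{18}
  leading term a: no divisor's leading term divides it; move -\tfrac{5}{36}a to the remainder.
  leading term b: no divisor's leading term divides it; move -\tfrac{1}{6}b to the remainder.
  leading term 1: no divisor's leading term divides it; move -\tfrac{5}{18} to the remainder.
  remainder \tfrac{7}{12}a^{2} - \tfrac{5}{36}a - \tfrac{1}{6}b - \tfrac{5}{18} ≠ 0; add k_4 = \tfrac{7}{12}a^{2} - \tfrac{5}{36}a - \tfrac{1}{6}b - \tfrac{5}{18} to the basis.

The other S-polynomials (S(h_2,k_3), S(h_1,k_4), S(h_2,k_4), S(k_3,k_4)) all reduce to 0 modulo the current basis, so we have a Gröbner basis.
Inter-reduce: drop elements whose leading term is divisible by another's, tail-reduce, and make monic.
Reduced Gröbner basis: {a^{2} - \tfrac{5}{21}a - \tfrac{2}{7}b - \tfrac{10}{21}, ab + a - \tfrac{1}{6}, b^{2} - \tfrac{7}{12}a + \tfrac{8}{3}b + \tfrac{65}{36}}.

These differ, so the ideals are not equal.

No, the ideals differ.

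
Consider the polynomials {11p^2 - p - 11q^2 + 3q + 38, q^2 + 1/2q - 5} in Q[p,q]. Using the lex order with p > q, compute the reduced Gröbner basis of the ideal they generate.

G = {p^2 - 1/11p + 17/22q - 17/11, q^2 + 1/2q - 5}

f_1 = 11p^2 - p - 11q^2 + 3q + 38, LT = p^2.
f_2 = q^2 + 1/2q - 5, LT = q^2.

The S-polynomials (S(f_1,f_2)) all reduce to 0 modulo the current basis, so we have a Gröbner basis.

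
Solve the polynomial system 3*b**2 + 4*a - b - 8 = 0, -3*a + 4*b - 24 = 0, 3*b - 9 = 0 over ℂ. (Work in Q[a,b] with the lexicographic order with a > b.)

Compute a lex Gröbner basis by Buchberger's algorithm.
f_1 = 4*a + 3*b**2 - b - 8, LT = a.
f_2 = -3*a + 4*b - 24, LT = a.
f_3 = 3*b - 9, LT = b.

The S-polynomials (S(f_1,f_2), S(f_1,f_3), S(f_2,f_3)) all reduce to 0 modulo the current basis, so we have a Gröbner basis.
Inter-reduce: drop elements whose leading term is divisible by another's, tail-reduce, and make monic.
Reduced Gröbner basis: {a + 4, b - 3}.

The lex basis is triangular: the last element involves only b. Solving b - 3 = 0 gives b ∈ {3}; substituting each value into the earlier elements determines the remaining variables.
  b = 3: the earlier basis element becomes a + 4 = 0, giving a = -4 — point (-4, 3).

{(-4, 3)}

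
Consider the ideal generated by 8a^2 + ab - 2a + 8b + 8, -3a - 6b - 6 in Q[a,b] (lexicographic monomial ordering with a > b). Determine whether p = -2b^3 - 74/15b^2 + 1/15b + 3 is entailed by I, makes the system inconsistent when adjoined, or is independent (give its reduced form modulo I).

First compute the reduced Gröbner basis of I by Buchberger's algorithm.
f_1 = 8a^2 + ab - 2a + 8b + 8, LT = a^2.
f_2 = -3a - 6b - 6, LT = a.

S(f_1,f_2): lcm = a^2. S = -15/8ab - 9/4a + b + 1.
  leading term ab: subtract (5/8b)·f_2 from -15/8ab - 9/4a + b + 1 → -9/4a + 15/4b^2 + 19/4b + 1
  leading term a: subtract (3/4)·f_2 from -9/4a + 15/4b^2 + 19/4b + 1 → 15/4b^2 + 37/4b + 11/2
  leading term b^2: no divisor's leading term divides it; move 15/4b^2 to the remainder.
  leading term b: no divisor's leading term divides it; move 37/4b to the remainder.
  leading term 1: no divisor's leading term divides it; move 11/2 to the remainder.
  remainder 15/4b^2 + 37/4b + 11/2 ≠ 0; add h_3 = 15/4b^2 + 37/4b + 11/2 to the basis.

The other S-polynomials (S(f_1,h_3), S(f_2,h_3)) all reduce to 0 modulo the current basis, so we have a Gröbner basis.
Inter-reduce: drop elements whose leading term is divisible by another's, tail-reduce, and make monic.
Reduced Gröbner basis: {a + 2b + 2, b^2 + 37/15b + 22/15}.
Label its elements g_1 = a + 2b + 2, g_2 = b^2 + 37/15b + 22/15.

Reduce p = -2b^3 - 74/15b^2 + 1/15b + 3 modulo G:
  leading term b^3: subtract (-2b)·g_2 from -2b^3 - 74/15b^2 + 1/15b + 3 → 3b + 3
  leading term b: no divisor's leading term divides it; move 3b to the remainder.
  leading term 1: no divisor's leading term divides it; move 3 to the remainder.
  normal form = 3b + 3.
The normal form is nonzero, so p ∉ I. Since p minus its normal form lies in I, I + (p) = I + (r) where r = 3b + 3; decide whether this ideal is the whole ring.
Run Buchberger on G together with r (pairs among the g_i already reduce to 0 since G is a Gröbner basis):
g_1 = a + 2b + 2, LT = a.
g_2 = b^2 + 37/15b + 22/15, LT = b^2.
r = 3b + 3, LT = b.

The S-polynomials (S(g_1,g_2), S(g_1,r), S(g_2,r)) all reduce to 0 modulo the current basis, so we have a Gröbner basis.
Inter-reduce: drop elements whose leading term is divisible by another's, tail-reduce, and make monic.
Reduced Gröbner basis: {a, b + 1}.
The reduced Gröbner basis of I + (p) is {a, b + 1} ≠ {1}, a proper ideal, so the enlarged system stays consistent: p is independent of I, with normal form 3b + 3.

-2b^3 - 74/15b^2 + 1/15b + 3 is independent of I; its normal form modulo I is 3b + 3.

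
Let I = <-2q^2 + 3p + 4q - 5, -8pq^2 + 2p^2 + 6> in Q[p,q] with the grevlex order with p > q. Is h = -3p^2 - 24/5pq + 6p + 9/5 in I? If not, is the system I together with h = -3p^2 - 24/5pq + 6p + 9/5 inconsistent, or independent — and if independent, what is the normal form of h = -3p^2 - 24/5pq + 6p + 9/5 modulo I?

-3p^2 - 24/5pq + 6p + 9/5 lies in I (it reduces to 0).

First compute the reduced Gröbner basis of I by Buchberger's algorithm.
f_1 = -2q^2 + 3p + 4q - 5, LT = q^2.
f_2 = -8pq^2 + 2p^2 + 6, LT = pq^2.

S(f_1,f_2): lcm = pq^2. S = -5/4p^2 - 2pq + 5/2p + 3/4.
  leading term p^2: no divisor's leading term divides it; move -5/4p^2 to the remainder.
  leading term pq: no divisor's leading term divides it; move -2pq to the remainder.
  leading term p: no divisor's leading term divides it; move 5/2p to the remainder.
  leading term 1: no divisor's leading term divides it; move 3/4 to the remainder.
  remainder -5/4p^2 - 2pq + 5/2p + 3/4 ≠ 0; add k_3 = -5/4p^2 - 2pq + 5/2p + 3/4 to the basis.

S(f_1,k_3): leading monomials are coprime, so the S-polynomial reduces to 0 (Buchberger's first criterion).
S(f_2,k_3): lcm = p^2q^2. S = -8/5pq^3 - 1/4p^3 + 2pq^2 + 3/5q^2 - 3/4p.
  leading term pq^3: subtract (4/5pq)·f_1 from -8/5pq^3 - 1/4p^3 + 2pq^2 + 3/5q^2 - 3/4p → -1/4p^3 - 12/5p^2q - 6/5pq^2 + 4pq + 3/5q^2 - 3/4p
  leading term p^3: subtract (1/5p)·k_3 from -1/4p^3 - 12/5p^2q - 6/5pq^2 + 4pq + 3/5q^2 - 3/4p → -2p^2q - 6/5pq^2 - 1/2p^2 + 4pq + 3/5q^2 - 9/10p
  leading term p^2q: subtract (8/5q)·k_3 from -2p^2q - 6/5pq^2 - 1/2p^2 + 4pq + 3/5q^2 - 9/10p → 2pq^2 - 1/2p^2 + 3/5q^2 - 9/10p - 6/5q
  leading term pq^2: subtract (-p)·f_1 from 2pq^2 - 1/2p^2 + 3/5q^2 - 9/10p - 6/5q → 5/2p^2 + 4pq + 3/5q^2 - 59/10p - 6/5q
  leading term p^2: subtract (-2)·k_3 from 5/2p^2 + 4pq + 3/5q^2 - 59/10p - 6/5q → 3/5q^2 - 9/10p - 6/5q + 3/2
  leading term q^2: subtract (-3/10)·f_1 from 3/5q^2 - 9/10p - 6/5q + 3/2 → 0
  remainder 0.

Every S-polynomial of the final basis reduces to 0, so we have a Gröbner basis.
Inter-reduce: drop elements whose leading term is divisible by another's, tail-reduce, and make monic.
Reduced Gröbner basis: {p^2 + 8/5pq - 2p - 3/5, q^2 - 3/2p - 2q + 5/2}.
Label its elements g_1 = p^2 + 8/5pq - 2p - 3/5, g_2 = q^2 - 3/2p - 2q + 5/2.

Reduce h = -3p^2 - 24/5pq + 6p + 9/5 modulo G:
  leading term p^2: subtract (-3)·g_1 from -3p^2 - 24/5pq + 6p + 9/5 → 0
  normal form = 0.
Since the normal form is 0, h ∈ I.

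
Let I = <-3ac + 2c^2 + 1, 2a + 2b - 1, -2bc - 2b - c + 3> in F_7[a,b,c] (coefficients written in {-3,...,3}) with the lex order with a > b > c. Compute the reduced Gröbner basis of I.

G = {a + 3c^2 - c - 1, b - 3c^2 + c - 3, c^3 + 3c^2 + 2c - 3}

This is the nonlinear analogue of row-reducing a linear system.

f_1 = -3ac + 2c^2 + 1, LT = ac.
f_2 = 2a + 2b - 1, LT = a.
f_3 = -2bc - 2b - c + 3, LT = bc.

S(f_1,f_2): lcm = ac. S = -bc - 3c^2 - 3c + 2.
  leading term bc: subtract (-3)·f_3 from -bc - 3c^2 - 3c + 2 → b - 3c^2 + c - 3
  leading term b: no divisor's leading term divides it; move b to the remainder.
  leading term c^2: no divisor's leading term divides it; move -3c^2 to the remainder.
  leading term c: no divisor's leading term divides it; move c to the remainder.
  leading term 1: no divisor's leading term divides it; move -3 to the remainder.
  remainder b - 3c^2 + c - 3 ≠ 0; add g_4 = b - 3c^2 + c - 3 to the basis.

S(f_1,f_3): lcm = abc. S = -ab + 3ac - 2a - 3bc^2 + 2b.
  leading term ab: subtract (3b)·f_2 from -ab + 3ac - 2a - 3bc^2 + 2b → 3ac - 2a + b^2 - 3bc^2 - 2b
  leading term ac: subtract (-1)·f_1 from 3ac - 2a + b^2 - 3bc^2 - 2b → -2a + b^2 - 3bc^2 - 2b + 2c^2 + 1
  leading term a: subtract (-1)·f_2 from -2a + b^2 - 3bc^2 - 2b + 2c^2 + 1 → b^2 - 3bc^2 + 2c^2
  leading term b^2: subtract (b)·g_4 from b^2 - 3bc^2 + 2c^2 → -bc + 3b + 2c^2
  leading term bc: subtract (-3)·f_3 from -bc + 3b + 2c^2 → -3b + 2c^2 - 3c + 2
  leading term b: subtract (-3)·g_4 from -3b + 2c^2 - 3c + 2 → 0
  remainder 0.

S(f_2,f_3): leading monomials are coprime, so the S-polynomial reduces to 0 (Buchberger's first criterion).
S(f_1,g_4): leading monomials are coprime, so the S-polynomial reduces to 0 (Buchberger's first criterion).
S(f_2,g_4): leading monomials are coprime, so the S-polynomial reduces to 0 (Buchberger's first criterion).
S(f_3,g_4): lcm = bc. S = b + 3c^3 - c^2 + 2.
  leading term b: subtract (1)·g_4 from b + 3c^3 - c^2 + 2 → 3c^3 + 2c^2 - c - 2
  leading term c^3: no divisor's leading term divides it; move 3c^3 to the remainder.
  leading term c^2: no divisor's leading term divides it; move 2c^2 to the remainder.
  leading term c: no divisor's leading term divides it; move -c to the remainder.
  leading term 1: no divisor's leading term divides it; move -2 to the remainder.
  remainder 3c^3 + 2c^2 - c - 2 ≠ 0; add g_5 = 3c^3 + 2c^2 - c - 2 to the basis.

S(f_1,g_5): lcm = ac^3. S = -3ac^2 - 2ac + 3a - 3c^4 + 2c^2.
  leading term ac^2: subtract (c)·f_1 from -3ac^2 - 2ac + 3a - 3c^4 + 2c^2 → -2ac + 3a - 3c^4 - 2c^3 + 2c^2 - c
  leading term ac: subtract (3)·f_1 from -2ac + 3a - 3c^4 - 2c^3 + 2c^2 - c → 3a - 3c^4 - 2c^3 + 3c^2 - c - 3
  leading term a: subtract (-2)·f_2 from 3a - 3c^4 - 2c^3 + 3c^2 - c - 3 → -3b - 3c^4 - 2c^3 + 3c^2 - c + 2
  leading term b: subtract (-3)·g_4 from -3b - 3c^4 - 2c^3 + 3c^2 - c + 2 → -3c^4 - 2c^3 + c^2 + 2c
  leading term c^4: subtract (-c)·g_5 from -3c^4 - 2c^3 + c^2 + 2c → 0
  remainder 0.

S(f_2,g_5): leading monomials are coprime, so the S-polynomial reduces to 0 (Buchberger's first criterion).
S(f_3,g_5): lcm = bc^3. S = -2bc^2 - 2bc + 3b - 3c^3 + 2c^2.
  leading term bc^2: subtract (c)·f_3 from -2bc^2 - 2bc + 3b - 3c^3 + 2c^2 → 3b - 3c^3 + 3c^2 - 3c
  leading term b: subtract (3)·g_4 from 3b - 3c^3 + 3c^2 - 3c → -3c^3 - 2c^2 + c + 2
  leading term c^3: subtract (-1)·g_5 from -3c^3 - 2c^2 + c + 2 → 0
  remainder 0.

S(g_4,g_5): leading monomials are coprime, so the S-polynomial reduces to 0 (Buchberger's first criterion).
Every S-polynomial of the final basis reduces to 0, so we have a Gröbner basis.
Inter-reduce: drop elements whose leading term is divisible by another's, tail-reduce, and make monic.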